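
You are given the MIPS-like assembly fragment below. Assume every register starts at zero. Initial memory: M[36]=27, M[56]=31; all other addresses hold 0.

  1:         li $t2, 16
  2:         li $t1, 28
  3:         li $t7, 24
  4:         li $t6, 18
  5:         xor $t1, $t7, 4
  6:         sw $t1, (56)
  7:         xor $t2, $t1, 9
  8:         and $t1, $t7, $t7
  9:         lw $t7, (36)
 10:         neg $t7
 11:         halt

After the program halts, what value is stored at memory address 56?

$t2=16
$t1=28
$t7=24
$t6=18
$t1=24^4=28
sw $t1, (56) → M[56]=28
$t2=28^9=21
$t1=24&24=24
$t7=M[36]=27
$t7=-(27)=-27
halt.

28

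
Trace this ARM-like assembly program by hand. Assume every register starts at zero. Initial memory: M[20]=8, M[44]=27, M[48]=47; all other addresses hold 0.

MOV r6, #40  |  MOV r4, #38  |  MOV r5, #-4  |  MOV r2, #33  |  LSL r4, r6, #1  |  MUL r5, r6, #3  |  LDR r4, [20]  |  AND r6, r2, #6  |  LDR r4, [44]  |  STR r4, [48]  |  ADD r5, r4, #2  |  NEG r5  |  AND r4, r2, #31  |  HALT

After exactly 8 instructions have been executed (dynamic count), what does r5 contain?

120

after MOV r6, #40: r6=40
after MOV r4, #38: r4=38
after MOV r5, #-4: r5=-4
after MOV r2, #33: r2=33
after LSL r4, r6, #1: r4=40<<1=80
after MUL r5, r6, #3: r5=40*3=120
after LDR r4, [20]: r4=M[20]=8
after AND r6, r2, #6: r6=33&6=0
After step 8: r5 = 120.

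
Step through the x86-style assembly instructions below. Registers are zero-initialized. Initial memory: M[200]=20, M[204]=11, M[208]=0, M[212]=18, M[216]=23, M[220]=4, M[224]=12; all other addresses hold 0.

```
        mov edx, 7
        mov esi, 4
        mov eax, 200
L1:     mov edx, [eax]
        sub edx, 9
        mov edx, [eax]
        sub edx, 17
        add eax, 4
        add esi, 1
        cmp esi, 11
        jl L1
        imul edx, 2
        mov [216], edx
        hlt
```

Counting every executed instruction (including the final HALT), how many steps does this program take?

after mov edx, 7: edx=7
after mov esi, 4: esi=4
after mov eax, 200: eax=200
after mov edx, [eax]: edx=M[200]=20
after sub edx, 9: edx=20-9=11
after mov edx, [eax]: edx=M[200]=20
after sub edx, 17: edx=20-17=3
after add eax, 4: eax=200+4=204
after add esi, 1: esi=4+1=5
cmp esi, 11  (cmp 5,11)
jl L1: taken
after mov edx, [eax]: edx=M[204]=11
after sub edx, 9: edx=11-9=2
after mov edx, [eax]: edx=M[204]=11
after sub edx, 17: edx=11-17=-6
after add eax, 4: eax=204+4=208
after add esi, 1: esi=5+1=6
cmp esi, 11  (cmp 6,11)
jl L1: taken
after mov edx, [eax]: edx=M[208]=0
after sub edx, 9: edx=0-9=-9
after mov edx, [eax]: edx=M[208]=0
after sub edx, 17: edx=0-17=-17
after add eax, 4: eax=208+4=212
after add esi, 1: esi=6+1=7
cmp esi, 11  (cmp 7,11)
jl L1: taken
after mov edx, [eax]: edx=M[212]=18
after sub edx, 9: edx=18-9=9
after mov edx, [eax]: edx=M[212]=18
after sub edx, 17: edx=18-17=1
after add eax, 4: eax=212+4=216
after add esi, 1: esi=7+1=8
cmp esi, 11  (cmp 8,11)
jl L1: taken
after mov edx, [eax]: edx=M[216]=23
after sub edx, 9: edx=23-9=14
after mov edx, [eax]: edx=M[216]=23
after sub edx, 17: edx=23-17=6
after add eax, 4: eax=216+4=220
after add esi, 1: esi=8+1=9
cmp esi, 11  (cmp 9,11)
jl L1: taken
after mov edx, [eax]: edx=M[220]=4
after sub edx, 9: edx=4-9=-5
after mov edx, [eax]: edx=M[220]=4
after sub edx, 17: edx=4-17=-13
after add eax, 4: eax=220+4=224
after add esi, 1: esi=9+1=10
cmp esi, 11  (cmp 10,11)
jl L1: taken
after mov edx, [eax]: edx=M[224]=12
after sub edx, 9: edx=12-9=3
after mov edx, [eax]: edx=M[224]=12
after sub edx, 17: edx=12-17=-5
after add eax, 4: eax=224+4=228
after add esi, 1: esi=10+1=11
cmp esi, 11  (cmp 11,11)
jl L1: not taken
after imul edx, 2: edx=(-5)*2=-10
mov [216], edx → M[216]=-10
halt.
Total executed instructions: 62.

62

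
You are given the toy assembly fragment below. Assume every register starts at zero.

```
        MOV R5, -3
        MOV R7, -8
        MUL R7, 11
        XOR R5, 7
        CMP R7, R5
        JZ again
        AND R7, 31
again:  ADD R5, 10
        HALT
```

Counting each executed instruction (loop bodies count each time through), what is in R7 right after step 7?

R5=-3
R7=-8
R7=(-8)*11=-88
R5=(-3)^7=-6
CMP R7, R5  (cmp -88,-6)
JZ again: not taken
R7=(-88)&31=8
After step 7: R7 = 8.

8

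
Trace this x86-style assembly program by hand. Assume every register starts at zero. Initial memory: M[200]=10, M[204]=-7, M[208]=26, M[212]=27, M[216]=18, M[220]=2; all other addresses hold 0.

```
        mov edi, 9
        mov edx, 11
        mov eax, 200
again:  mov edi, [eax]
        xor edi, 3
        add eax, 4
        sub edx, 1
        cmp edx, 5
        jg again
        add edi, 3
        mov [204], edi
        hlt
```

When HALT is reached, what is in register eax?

224

mov edi, 9 → edi=9
mov edx, 11 → edx=11
mov eax, 200 → eax=200
mov edi, [eax] → edi=M[200]=10
xor edi, 3 → edi=10^3=9
add eax, 4 → eax=200+4=204
sub edx, 1 → edx=11-1=10
cmp edx, 5  (cmp 10,5)
jg again: taken
mov edi, [eax] → edi=M[204]=-7
xor edi, 3 → edi=(-7)^3=-6
add eax, 4 → eax=204+4=208
sub edx, 1 → edx=10-1=9
cmp edx, 5  (cmp 9,5)
jg again: taken
mov edi, [eax] → edi=M[208]=26
xor edi, 3 → edi=26^3=25
add eax, 4 → eax=208+4=212
sub edx, 1 → edx=9-1=8
cmp edx, 5  (cmp 8,5)
jg again: taken
mov edi, [eax] → edi=M[212]=27
xor edi, 3 → edi=27^3=24
add eax, 4 → eax=212+4=216
sub edx, 1 → edx=8-1=7
cmp edx, 5  (cmp 7,5)
jg again: taken
mov edi, [eax] → edi=M[216]=18
xor edi, 3 → edi=18^3=17
add eax, 4 → eax=216+4=220
sub edx, 1 → edx=7-1=6
cmp edx, 5  (cmp 6,5)
jg again: taken
mov edi, [eax] → edi=M[220]=2
xor edi, 3 → edi=2^3=1
add eax, 4 → eax=220+4=224
sub edx, 1 → edx=6-1=5
cmp edx, 5  (cmp 5,5)
jg again: not taken
add edi, 3 → edi=1+3=4
mov [204], edi → M[204]=4
halt.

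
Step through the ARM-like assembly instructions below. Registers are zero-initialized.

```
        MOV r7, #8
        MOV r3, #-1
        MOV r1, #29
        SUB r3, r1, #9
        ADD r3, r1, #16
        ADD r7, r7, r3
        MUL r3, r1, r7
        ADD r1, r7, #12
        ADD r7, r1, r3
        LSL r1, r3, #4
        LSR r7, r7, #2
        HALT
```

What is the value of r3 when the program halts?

MOV r7, #8 → r7=8
MOV r3, #-1 → r3=-1
MOV r1, #29 → r1=29
SUB r3, r1, #9 → r3=29-9=20
ADD r3, r1, #16 → r3=29+16=45
ADD r7, r7, r3 → r7=8+45=53
MUL r3, r1, r7 → r3=29*53=1537
ADD r1, r7, #12 → r1=53+12=65
ADD r7, r1, r3 → r7=65+1537=1602
LSL r1, r3, #4 → r1=1537<<4=24592
LSR r7, r7, #2 → r7=1602>>2=400
halt.

1537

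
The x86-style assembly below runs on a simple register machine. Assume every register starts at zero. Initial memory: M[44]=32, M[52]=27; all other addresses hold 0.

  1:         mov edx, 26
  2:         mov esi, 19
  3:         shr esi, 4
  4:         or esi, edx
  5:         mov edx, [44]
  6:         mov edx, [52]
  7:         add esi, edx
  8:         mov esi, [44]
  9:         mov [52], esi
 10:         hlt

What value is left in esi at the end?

mov edx, 26 → edx=26
mov esi, 19 → esi=19
shr esi, 4 → esi=19>>4=1
or esi, edx → esi=1|26=27
mov edx, [44] → edx=M[44]=32
mov edx, [52] → edx=M[52]=27
add esi, edx → esi=27+27=54
mov esi, [44] → esi=M[44]=32
mov [52], esi → M[52]=32
halt.

32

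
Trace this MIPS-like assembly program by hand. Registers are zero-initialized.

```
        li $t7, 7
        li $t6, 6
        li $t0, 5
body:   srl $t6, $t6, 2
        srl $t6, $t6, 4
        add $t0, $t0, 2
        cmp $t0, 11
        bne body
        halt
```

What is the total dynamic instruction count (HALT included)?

19

li $t7, 7 → $t7=7
li $t6, 6 → $t6=6
li $t0, 5 → $t0=5
srl $t6, $t6, 2 → $t6=6>>2=1
srl $t6, $t6, 4 → $t6=1>>4=0
add $t0, $t0, 2 → $t0=5+2=7
cmp $t0, 11  (cmp 7,11)
bne body: taken
srl $t6, $t6, 2 → $t6=0>>2=0
srl $t6, $t6, 4 → $t6=0>>4=0
add $t0, $t0, 2 → $t0=7+2=9
cmp $t0, 11  (cmp 9,11)
bne body: taken
srl $t6, $t6, 2 → $t6=0>>2=0
srl $t6, $t6, 4 → $t6=0>>4=0
add $t0, $t0, 2 → $t0=9+2=11
cmp $t0, 11  (cmp 11,11)
bne body: not taken
halt.
Total executed instructions: 19.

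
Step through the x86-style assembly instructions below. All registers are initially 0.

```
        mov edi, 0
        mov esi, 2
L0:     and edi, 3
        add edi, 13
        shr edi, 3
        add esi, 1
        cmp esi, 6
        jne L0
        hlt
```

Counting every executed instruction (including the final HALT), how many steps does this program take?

27

after mov edi, 0: edi=0
after mov esi, 2: esi=2
after and edi, 3: edi=0&3=0
after add edi, 13: edi=0+13=13
after shr edi, 3: edi=13>>3=1
after add esi, 1: esi=2+1=3
cmp esi, 6  (cmp 3,6)
jne L0: taken
after and edi, 3: edi=1&3=1
after add edi, 13: edi=1+13=14
after shr edi, 3: edi=14>>3=1
after add esi, 1: esi=3+1=4
cmp esi, 6  (cmp 4,6)
jne L0: taken
after and edi, 3: edi=1&3=1
after add edi, 13: edi=1+13=14
after shr edi, 3: edi=14>>3=1
after add esi, 1: esi=4+1=5
cmp esi, 6  (cmp 5,6)
jne L0: taken
after and edi, 3: edi=1&3=1
after add edi, 13: edi=1+13=14
after shr edi, 3: edi=14>>3=1
after add esi, 1: esi=5+1=6
cmp esi, 6  (cmp 6,6)
jne L0: not taken
halt.
Total executed instructions: 27.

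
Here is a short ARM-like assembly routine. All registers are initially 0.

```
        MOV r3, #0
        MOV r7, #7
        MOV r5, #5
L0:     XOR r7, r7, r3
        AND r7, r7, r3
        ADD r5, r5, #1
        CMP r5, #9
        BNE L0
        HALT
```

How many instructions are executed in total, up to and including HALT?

MOV r3, #0 → r3=0
MOV r7, #7 → r7=7
MOV r5, #5 → r5=5
XOR r7, r7, r3 → r7=7^0=7
AND r7, r7, r3 → r7=7&0=0
ADD r5, r5, #1 → r5=5+1=6
CMP r5, #9  (cmp 6,9)
BNE L0: taken
XOR r7, r7, r3 → r7=0^0=0
AND r7, r7, r3 → r7=0&0=0
ADD r5, r5, #1 → r5=6+1=7
CMP r5, #9  (cmp 7,9)
BNE L0: taken
XOR r7, r7, r3 → r7=0^0=0
AND r7, r7, r3 → r7=0&0=0
ADD r5, r5, #1 → r5=7+1=8
CMP r5, #9  (cmp 8,9)
BNE L0: taken
XOR r7, r7, r3 → r7=0^0=0
AND r7, r7, r3 → r7=0&0=0
ADD r5, r5, #1 → r5=8+1=9
CMP r5, #9  (cmp 9,9)
BNE L0: not taken
halt.
Total executed instructions: 24.

24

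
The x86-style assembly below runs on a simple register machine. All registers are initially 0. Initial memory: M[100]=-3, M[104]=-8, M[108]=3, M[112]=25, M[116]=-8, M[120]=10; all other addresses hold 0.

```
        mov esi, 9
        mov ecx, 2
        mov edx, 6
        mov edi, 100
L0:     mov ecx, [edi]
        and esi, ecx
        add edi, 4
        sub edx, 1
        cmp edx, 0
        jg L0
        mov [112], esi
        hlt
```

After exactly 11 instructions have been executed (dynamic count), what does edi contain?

after mov esi, 9: esi=9
after mov ecx, 2: ecx=2
after mov edx, 6: edx=6
after mov edi, 100: edi=100
after mov ecx, [edi]: ecx=M[100]=-3
after and esi, ecx: esi=9&(-3)=9
after add edi, 4: edi=100+4=104
after sub edx, 1: edx=6-1=5
cmp edx, 0  (cmp 5,0)
jg L0: taken
after mov ecx, [edi]: ecx=M[104]=-8
After step 11: edi = 104.

104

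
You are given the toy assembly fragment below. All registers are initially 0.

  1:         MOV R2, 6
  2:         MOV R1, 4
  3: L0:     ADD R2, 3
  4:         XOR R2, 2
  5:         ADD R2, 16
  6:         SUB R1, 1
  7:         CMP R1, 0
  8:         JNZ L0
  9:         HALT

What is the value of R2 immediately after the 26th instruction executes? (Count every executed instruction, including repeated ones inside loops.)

after MOV R2, 6: R2=6
after MOV R1, 4: R1=4
after ADD R2, 3: R2=6+3=9
after XOR R2, 2: R2=9^2=11
after ADD R2, 16: R2=11+16=27
after SUB R1, 1: R1=4-1=3
CMP R1, 0  (cmp 3,0)
JNZ L0: taken
after ADD R2, 3: R2=27+3=30
after XOR R2, 2: R2=30^2=28
after ADD R2, 16: R2=28+16=44
after SUB R1, 1: R1=3-1=2
CMP R1, 0  (cmp 2,0)
JNZ L0: taken
after ADD R2, 3: R2=44+3=47
after XOR R2, 2: R2=47^2=45
after ADD R2, 16: R2=45+16=61
after SUB R1, 1: R1=2-1=1
CMP R1, 0  (cmp 1,0)
JNZ L0: taken
after ADD R2, 3: R2=61+3=64
after XOR R2, 2: R2=64^2=66
after ADD R2, 16: R2=66+16=82
after SUB R1, 1: R1=1-1=0
CMP R1, 0  (cmp 0,0)
JNZ L0: not taken
After step 26: R2 = 82.

82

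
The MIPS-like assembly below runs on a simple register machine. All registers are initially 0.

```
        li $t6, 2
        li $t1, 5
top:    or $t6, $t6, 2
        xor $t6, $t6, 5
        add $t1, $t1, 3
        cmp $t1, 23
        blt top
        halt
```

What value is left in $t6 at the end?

after li $t6, 2: $t6=2
after li $t1, 5: $t1=5
after or $t6, $t6, 2: $t6=2|2=2
after xor $t6, $t6, 5: $t6=2^5=7
after add $t1, $t1, 3: $t1=5+3=8
cmp $t1, 23  (cmp 8,23)
blt top: taken
after or $t6, $t6, 2: $t6=7|2=7
after xor $t6, $t6, 5: $t6=7^5=2
after add $t1, $t1, 3: $t1=8+3=11
cmp $t1, 23  (cmp 11,23)
blt top: taken
after or $t6, $t6, 2: $t6=2|2=2
after xor $t6, $t6, 5: $t6=2^5=7
after add $t1, $t1, 3: $t1=11+3=14
cmp $t1, 23  (cmp 14,23)
blt top: taken
after or $t6, $t6, 2: $t6=7|2=7
after xor $t6, $t6, 5: $t6=7^5=2
after add $t1, $t1, 3: $t1=14+3=17
cmp $t1, 23  (cmp 17,23)
blt top: taken
after or $t6, $t6, 2: $t6=2|2=2
after xor $t6, $t6, 5: $t6=2^5=7
after add $t1, $t1, 3: $t1=17+3=20
cmp $t1, 23  (cmp 20,23)
blt top: taken
after or $t6, $t6, 2: $t6=7|2=7
after xor $t6, $t6, 5: $t6=7^5=2
after add $t1, $t1, 3: $t1=20+3=23
cmp $t1, 23  (cmp 23,23)
blt top: not taken
halt.

2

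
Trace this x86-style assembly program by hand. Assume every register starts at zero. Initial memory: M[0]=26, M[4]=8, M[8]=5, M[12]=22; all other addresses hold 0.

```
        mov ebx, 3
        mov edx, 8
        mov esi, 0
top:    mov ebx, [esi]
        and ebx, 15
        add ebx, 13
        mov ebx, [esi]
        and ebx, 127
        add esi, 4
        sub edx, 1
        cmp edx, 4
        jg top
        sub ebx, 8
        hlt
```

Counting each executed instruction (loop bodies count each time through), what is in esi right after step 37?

ebx=3
edx=8
esi=0
ebx=M[0]=26
ebx=26&15=10
ebx=10+13=23
ebx=M[0]=26
ebx=26&127=26
esi=0+4=4
edx=8-1=7
cmp edx, 4  (cmp 7,4)
jg top: taken
ebx=M[4]=8
ebx=8&15=8
ebx=8+13=21
ebx=M[4]=8
ebx=8&127=8
esi=4+4=8
edx=7-1=6
cmp edx, 4  (cmp 6,4)
jg top: taken
ebx=M[8]=5
ebx=5&15=5
ebx=5+13=18
ebx=M[8]=5
ebx=5&127=5
esi=8+4=12
edx=6-1=5
cmp edx, 4  (cmp 5,4)
jg top: taken
ebx=M[12]=22
ebx=22&15=6
ebx=6+13=19
ebx=M[12]=22
ebx=22&127=22
esi=12+4=16
edx=5-1=4
After step 37: esi = 16.

16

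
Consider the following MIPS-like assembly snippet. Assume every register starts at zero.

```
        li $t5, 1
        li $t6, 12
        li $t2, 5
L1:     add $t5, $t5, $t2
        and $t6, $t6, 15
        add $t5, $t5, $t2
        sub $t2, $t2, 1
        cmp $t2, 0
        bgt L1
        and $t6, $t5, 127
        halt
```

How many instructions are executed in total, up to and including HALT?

35

li $t5, 1 → $t5=1
li $t6, 12 → $t6=12
li $t2, 5 → $t2=5
add $t5, $t5, $t2 → $t5=1+5=6
and $t6, $t6, 15 → $t6=12&15=12
add $t5, $t5, $t2 → $t5=6+5=11
sub $t2, $t2, 1 → $t2=5-1=4
cmp $t2, 0  (cmp 4,0)
bgt L1: taken
add $t5, $t5, $t2 → $t5=11+4=15
and $t6, $t6, 15 → $t6=12&15=12
add $t5, $t5, $t2 → $t5=15+4=19
sub $t2, $t2, 1 → $t2=4-1=3
cmp $t2, 0  (cmp 3,0)
bgt L1: taken
add $t5, $t5, $t2 → $t5=19+3=22
and $t6, $t6, 15 → $t6=12&15=12
add $t5, $t5, $t2 → $t5=22+3=25
sub $t2, $t2, 1 → $t2=3-1=2
cmp $t2, 0  (cmp 2,0)
bgt L1: taken
add $t5, $t5, $t2 → $t5=25+2=27
and $t6, $t6, 15 → $t6=12&15=12
add $t5, $t5, $t2 → $t5=27+2=29
sub $t2, $t2, 1 → $t2=2-1=1
cmp $t2, 0  (cmp 1,0)
bgt L1: taken
add $t5, $t5, $t2 → $t5=29+1=30
and $t6, $t6, 15 → $t6=12&15=12
add $t5, $t5, $t2 → $t5=30+1=31
sub $t2, $t2, 1 → $t2=1-1=0
cmp $t2, 0  (cmp 0,0)
bgt L1: not taken
and $t6, $t5, 127 → $t6=31&127=31
halt.
Total executed instructions: 35.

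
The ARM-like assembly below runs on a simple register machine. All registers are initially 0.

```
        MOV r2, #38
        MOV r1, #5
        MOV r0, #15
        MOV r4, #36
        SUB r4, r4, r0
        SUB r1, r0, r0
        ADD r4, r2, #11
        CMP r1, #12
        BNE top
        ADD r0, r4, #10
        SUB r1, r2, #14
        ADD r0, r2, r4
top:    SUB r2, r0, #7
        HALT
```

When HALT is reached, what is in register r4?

49

r2=38
r1=5
r0=15
r4=36
r4=36-15=21
r1=15-15=0
r4=38+11=49
CMP r1, #12  (cmp 0,12)
BNE top: taken
r2=15-7=8
halt.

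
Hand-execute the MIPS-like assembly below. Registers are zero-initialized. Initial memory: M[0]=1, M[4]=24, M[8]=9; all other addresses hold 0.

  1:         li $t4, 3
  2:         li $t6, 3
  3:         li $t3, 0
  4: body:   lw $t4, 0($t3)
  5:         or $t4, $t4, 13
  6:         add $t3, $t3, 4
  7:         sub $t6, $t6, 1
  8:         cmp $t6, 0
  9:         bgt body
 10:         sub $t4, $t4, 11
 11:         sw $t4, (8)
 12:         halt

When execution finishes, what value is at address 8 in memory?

$t4=3
$t6=3
$t3=0
$t4=M[0]=1
$t4=1|13=13
$t3=0+4=4
$t6=3-1=2
cmp $t6, 0  (cmp 2,0)
bgt body: taken
$t4=M[4]=24
$t4=24|13=29
$t3=4+4=8
$t6=2-1=1
cmp $t6, 0  (cmp 1,0)
bgt body: taken
$t4=M[8]=9
$t4=9|13=13
$t3=8+4=12
$t6=1-1=0
cmp $t6, 0  (cmp 0,0)
bgt body: not taken
$t4=13-11=2
sw $t4, (8) → M[8]=2
halt.

2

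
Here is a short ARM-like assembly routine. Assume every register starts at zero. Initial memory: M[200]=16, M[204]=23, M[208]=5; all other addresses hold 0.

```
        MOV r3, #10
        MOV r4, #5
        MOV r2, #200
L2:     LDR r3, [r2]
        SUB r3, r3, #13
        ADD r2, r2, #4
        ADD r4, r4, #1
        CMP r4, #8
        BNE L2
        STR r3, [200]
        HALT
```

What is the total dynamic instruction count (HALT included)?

after MOV r3, #10: r3=10
after MOV r4, #5: r4=5
after MOV r2, #200: r2=200
after LDR r3, [r2]: r3=M[200]=16
after SUB r3, r3, #13: r3=16-13=3
after ADD r2, r2, #4: r2=200+4=204
after ADD r4, r4, #1: r4=5+1=6
CMP r4, #8  (cmp 6,8)
BNE L2: taken
after LDR r3, [r2]: r3=M[204]=23
after SUB r3, r3, #13: r3=23-13=10
after ADD r2, r2, #4: r2=204+4=208
after ADD r4, r4, #1: r4=6+1=7
CMP r4, #8  (cmp 7,8)
BNE L2: taken
after LDR r3, [r2]: r3=M[208]=5
after SUB r3, r3, #13: r3=5-13=-8
after ADD r2, r2, #4: r2=208+4=212
after ADD r4, r4, #1: r4=7+1=8
CMP r4, #8  (cmp 8,8)
BNE L2: not taken
STR r3, [200] → M[200]=-8
halt.
Total executed instructions: 23.

23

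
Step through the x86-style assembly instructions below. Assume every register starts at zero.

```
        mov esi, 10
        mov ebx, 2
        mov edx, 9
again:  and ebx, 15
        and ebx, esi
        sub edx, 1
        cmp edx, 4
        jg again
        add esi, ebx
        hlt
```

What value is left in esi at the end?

12

mov esi, 10 → esi=10
mov ebx, 2 → ebx=2
mov edx, 9 → edx=9
and ebx, 15 → ebx=2&15=2
and ebx, esi → ebx=2&10=2
sub edx, 1 → edx=9-1=8
cmp edx, 4  (cmp 8,4)
jg again: taken
and ebx, 15 → ebx=2&15=2
and ebx, esi → ebx=2&10=2
sub edx, 1 → edx=8-1=7
cmp edx, 4  (cmp 7,4)
jg again: taken
and ebx, 15 → ebx=2&15=2
and ebx, esi → ebx=2&10=2
sub edx, 1 → edx=7-1=6
cmp edx, 4  (cmp 6,4)
jg again: taken
and ebx, 15 → ebx=2&15=2
and ebx, esi → ebx=2&10=2
sub edx, 1 → edx=6-1=5
cmp edx, 4  (cmp 5,4)
jg again: taken
and ebx, 15 → ebx=2&15=2
and ebx, esi → ebx=2&10=2
sub edx, 1 → edx=5-1=4
cmp edx, 4  (cmp 4,4)
jg again: not taken
add esi, ebx → esi=10+2=12
halt.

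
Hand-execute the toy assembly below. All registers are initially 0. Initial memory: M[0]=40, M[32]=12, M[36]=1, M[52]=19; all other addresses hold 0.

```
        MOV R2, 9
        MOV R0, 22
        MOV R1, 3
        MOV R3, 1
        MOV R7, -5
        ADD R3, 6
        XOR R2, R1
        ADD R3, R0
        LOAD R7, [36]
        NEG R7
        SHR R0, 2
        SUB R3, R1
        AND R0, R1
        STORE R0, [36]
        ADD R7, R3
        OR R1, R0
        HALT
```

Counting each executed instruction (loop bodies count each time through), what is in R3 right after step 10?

R2=9
R0=22
R1=3
R3=1
R7=-5
R3=1+6=7
R2=9^3=10
R3=7+22=29
R7=M[36]=1
R7=-(1)=-1
After step 10: R3 = 29.

29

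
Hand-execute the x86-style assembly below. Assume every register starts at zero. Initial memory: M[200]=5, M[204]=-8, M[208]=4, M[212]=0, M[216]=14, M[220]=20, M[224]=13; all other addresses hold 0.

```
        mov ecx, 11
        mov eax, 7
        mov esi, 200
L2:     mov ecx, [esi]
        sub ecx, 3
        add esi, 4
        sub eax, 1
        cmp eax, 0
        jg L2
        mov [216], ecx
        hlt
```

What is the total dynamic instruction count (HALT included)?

47

after mov ecx, 11: ecx=11
after mov eax, 7: eax=7
after mov esi, 200: esi=200
after mov ecx, [esi]: ecx=M[200]=5
after sub ecx, 3: ecx=5-3=2
after add esi, 4: esi=200+4=204
after sub eax, 1: eax=7-1=6
cmp eax, 0  (cmp 6,0)
jg L2: taken
after mov ecx, [esi]: ecx=M[204]=-8
after sub ecx, 3: ecx=(-8)-3=-11
after add esi, 4: esi=204+4=208
after sub eax, 1: eax=6-1=5
cmp eax, 0  (cmp 5,0)
jg L2: taken
after mov ecx, [esi]: ecx=M[208]=4
after sub ecx, 3: ecx=4-3=1
after add esi, 4: esi=208+4=212
after sub eax, 1: eax=5-1=4
cmp eax, 0  (cmp 4,0)
jg L2: taken
after mov ecx, [esi]: ecx=M[212]=0
after sub ecx, 3: ecx=0-3=-3
after add esi, 4: esi=212+4=216
after sub eax, 1: eax=4-1=3
cmp eax, 0  (cmp 3,0)
jg L2: taken
after mov ecx, [esi]: ecx=M[216]=14
after sub ecx, 3: ecx=14-3=11
after add esi, 4: esi=216+4=220
after sub eax, 1: eax=3-1=2
cmp eax, 0  (cmp 2,0)
jg L2: taken
after mov ecx, [esi]: ecx=M[220]=20
after sub ecx, 3: ecx=20-3=17
after add esi, 4: esi=220+4=224
after sub eax, 1: eax=2-1=1
cmp eax, 0  (cmp 1,0)
jg L2: taken
after mov ecx, [esi]: ecx=M[224]=13
after sub ecx, 3: ecx=13-3=10
after add esi, 4: esi=224+4=228
after sub eax, 1: eax=1-1=0
cmp eax, 0  (cmp 0,0)
jg L2: not taken
mov [216], ecx → M[216]=10
halt.
Total executed instructions: 47.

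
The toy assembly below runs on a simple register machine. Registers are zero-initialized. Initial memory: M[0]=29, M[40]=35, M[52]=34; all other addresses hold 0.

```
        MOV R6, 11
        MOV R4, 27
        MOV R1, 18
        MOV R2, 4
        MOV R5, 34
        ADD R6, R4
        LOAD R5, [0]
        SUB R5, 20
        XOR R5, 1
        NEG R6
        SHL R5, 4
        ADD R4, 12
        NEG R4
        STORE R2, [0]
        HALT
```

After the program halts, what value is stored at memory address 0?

MOV R6, 11 → R6=11
MOV R4, 27 → R4=27
MOV R1, 18 → R1=18
MOV R2, 4 → R2=4
MOV R5, 34 → R5=34
ADD R6, R4 → R6=11+27=38
LOAD R5, [0] → R5=M[0]=29
SUB R5, 20 → R5=29-20=9
XOR R5, 1 → R5=9^1=8
NEG R6 → R6=-(38)=-38
SHL R5, 4 → R5=8<<4=128
ADD R4, 12 → R4=27+12=39
NEG R4 → R4=-(39)=-39
STORE R2, [0] → M[0]=4
halt.

4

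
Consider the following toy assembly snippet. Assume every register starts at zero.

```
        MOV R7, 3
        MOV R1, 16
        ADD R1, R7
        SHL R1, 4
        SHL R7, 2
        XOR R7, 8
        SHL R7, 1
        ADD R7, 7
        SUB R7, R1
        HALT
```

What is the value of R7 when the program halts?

-289

after MOV R7, 3: R7=3
after MOV R1, 16: R1=16
after ADD R1, R7: R1=16+3=19
after SHL R1, 4: R1=19<<4=304
after SHL R7, 2: R7=3<<2=12
after XOR R7, 8: R7=12^8=4
after SHL R7, 1: R7=4<<1=8
after ADD R7, 7: R7=8+7=15
after SUB R7, R1: R7=15-304=-289
halt.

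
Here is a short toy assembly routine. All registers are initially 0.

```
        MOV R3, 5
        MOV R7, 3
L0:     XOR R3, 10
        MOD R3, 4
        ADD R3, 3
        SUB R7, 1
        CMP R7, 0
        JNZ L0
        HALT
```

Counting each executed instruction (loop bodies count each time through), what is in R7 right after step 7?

2

after MOV R3, 5: R3=5
after MOV R7, 3: R7=3
after XOR R3, 10: R3=5^10=15
after MOD R3, 4: R3=15%4=3
after ADD R3, 3: R3=3+3=6
after SUB R7, 1: R7=3-1=2
CMP R7, 0  (cmp 2,0)
After step 7: R7 = 2.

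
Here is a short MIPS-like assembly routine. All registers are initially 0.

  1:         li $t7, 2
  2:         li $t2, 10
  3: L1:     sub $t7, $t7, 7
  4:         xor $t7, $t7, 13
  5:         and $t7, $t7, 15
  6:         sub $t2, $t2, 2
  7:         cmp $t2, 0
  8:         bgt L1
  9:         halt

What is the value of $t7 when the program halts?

li $t7, 2 → $t7=2
li $t2, 10 → $t2=10
sub $t7, $t7, 7 → $t7=2-7=-5
xor $t7, $t7, 13 → $t7=(-5)^13=-10
and $t7, $t7, 15 → $t7=(-10)&15=6
sub $t2, $t2, 2 → $t2=10-2=8
cmp $t2, 0  (cmp 8,0)
bgt L1: taken
sub $t7, $t7, 7 → $t7=6-7=-1
xor $t7, $t7, 13 → $t7=(-1)^13=-14
and $t7, $t7, 15 → $t7=(-14)&15=2
sub $t2, $t2, 2 → $t2=8-2=6
cmp $t2, 0  (cmp 6,0)
bgt L1: taken
sub $t7, $t7, 7 → $t7=2-7=-5
xor $t7, $t7, 13 → $t7=(-5)^13=-10
and $t7, $t7, 15 → $t7=(-10)&15=6
sub $t2, $t2, 2 → $t2=6-2=4
cmp $t2, 0  (cmp 4,0)
bgt L1: taken
sub $t7, $t7, 7 → $t7=6-7=-1
xor $t7, $t7, 13 → $t7=(-1)^13=-14
and $t7, $t7, 15 → $t7=(-14)&15=2
sub $t2, $t2, 2 → $t2=4-2=2
cmp $t2, 0  (cmp 2,0)
bgt L1: taken
sub $t7, $t7, 7 → $t7=2-7=-5
xor $t7, $t7, 13 → $t7=(-5)^13=-10
and $t7, $t7, 15 → $t7=(-10)&15=6
sub $t2, $t2, 2 → $t2=2-2=0
cmp $t2, 0  (cmp 0,0)
bgt L1: not taken
halt.

6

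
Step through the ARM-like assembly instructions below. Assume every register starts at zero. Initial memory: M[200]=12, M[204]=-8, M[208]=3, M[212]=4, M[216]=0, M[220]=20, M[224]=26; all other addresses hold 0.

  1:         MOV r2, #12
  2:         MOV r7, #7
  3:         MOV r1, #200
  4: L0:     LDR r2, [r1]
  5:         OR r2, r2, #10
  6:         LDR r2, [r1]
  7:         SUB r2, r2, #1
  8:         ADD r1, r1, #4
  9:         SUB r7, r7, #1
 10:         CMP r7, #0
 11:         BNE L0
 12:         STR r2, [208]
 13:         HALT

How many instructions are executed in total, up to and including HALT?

61

MOV r2, #12 → r2=12
MOV r7, #7 → r7=7
MOV r1, #200 → r1=200
LDR r2, [r1] → r2=M[200]=12
OR r2, r2, #10 → r2=12|10=14
LDR r2, [r1] → r2=M[200]=12
SUB r2, r2, #1 → r2=12-1=11
ADD r1, r1, #4 → r1=200+4=204
SUB r7, r7, #1 → r7=7-1=6
CMP r7, #0  (cmp 6,0)
BNE L0: taken
LDR r2, [r1] → r2=M[204]=-8
OR r2, r2, #10 → r2=(-8)|10=-6
LDR r2, [r1] → r2=M[204]=-8
SUB r2, r2, #1 → r2=(-8)-1=-9
ADD r1, r1, #4 → r1=204+4=208
SUB r7, r7, #1 → r7=6-1=5
CMP r7, #0  (cmp 5,0)
BNE L0: taken
LDR r2, [r1] → r2=M[208]=3
OR r2, r2, #10 → r2=3|10=11
LDR r2, [r1] → r2=M[208]=3
SUB r2, r2, #1 → r2=3-1=2
ADD r1, r1, #4 → r1=208+4=212
SUB r7, r7, #1 → r7=5-1=4
CMP r7, #0  (cmp 4,0)
BNE L0: taken
LDR r2, [r1] → r2=M[212]=4
OR r2, r2, #10 → r2=4|10=14
LDR r2, [r1] → r2=M[212]=4
SUB r2, r2, #1 → r2=4-1=3
ADD r1, r1, #4 → r1=212+4=216
SUB r7, r7, #1 → r7=4-1=3
CMP r7, #0  (cmp 3,0)
BNE L0: taken
LDR r2, [r1] → r2=M[216]=0
OR r2, r2, #10 → r2=0|10=10
LDR r2, [r1] → r2=M[216]=0
SUB r2, r2, #1 → r2=0-1=-1
ADD r1, r1, #4 → r1=216+4=220
SUB r7, r7, #1 → r7=3-1=2
CMP r7, #0  (cmp 2,0)
BNE L0: taken
LDR r2, [r1] → r2=M[220]=20
OR r2, r2, #10 → r2=20|10=30
LDR r2, [r1] → r2=M[220]=20
SUB r2, r2, #1 → r2=20-1=19
ADD r1, r1, #4 → r1=220+4=224
SUB r7, r7, #1 → r7=2-1=1
CMP r7, #0  (cmp 1,0)
BNE L0: taken
LDR r2, [r1] → r2=M[224]=26
OR r2, r2, #10 → r2=26|10=26
LDR r2, [r1] → r2=M[224]=26
SUB r2, r2, #1 → r2=26-1=25
ADD r1, r1, #4 → r1=224+4=228
SUB r7, r7, #1 → r7=1-1=0
CMP r7, #0  (cmp 0,0)
BNE L0: not taken
STR r2, [208] → M[208]=25
halt.
Total executed instructions: 61.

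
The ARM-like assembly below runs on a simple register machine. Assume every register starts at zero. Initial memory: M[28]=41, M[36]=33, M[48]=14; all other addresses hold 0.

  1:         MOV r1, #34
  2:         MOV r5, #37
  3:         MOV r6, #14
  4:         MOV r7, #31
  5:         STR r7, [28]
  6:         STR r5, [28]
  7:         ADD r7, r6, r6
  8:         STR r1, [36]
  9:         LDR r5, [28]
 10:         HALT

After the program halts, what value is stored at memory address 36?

34

after MOV r1, #34: r1=34
after MOV r5, #37: r5=37
after MOV r6, #14: r6=14
after MOV r7, #31: r7=31
STR r7, [28] → M[28]=31
STR r5, [28] → M[28]=37
after ADD r7, r6, r6: r7=14+14=28
STR r1, [36] → M[36]=34
after LDR r5, [28]: r5=M[28]=37
halt.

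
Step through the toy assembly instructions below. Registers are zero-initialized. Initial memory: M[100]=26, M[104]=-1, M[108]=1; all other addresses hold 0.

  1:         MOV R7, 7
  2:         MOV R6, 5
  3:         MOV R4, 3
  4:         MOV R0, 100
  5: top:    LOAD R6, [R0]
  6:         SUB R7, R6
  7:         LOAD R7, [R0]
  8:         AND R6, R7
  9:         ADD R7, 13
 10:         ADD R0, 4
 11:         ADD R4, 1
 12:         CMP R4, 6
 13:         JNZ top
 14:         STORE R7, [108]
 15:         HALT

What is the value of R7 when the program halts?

14

after MOV R7, 7: R7=7
after MOV R6, 5: R6=5
after MOV R4, 3: R4=3
after MOV R0, 100: R0=100
after LOAD R6, [R0]: R6=M[100]=26
after SUB R7, R6: R7=7-26=-19
after LOAD R7, [R0]: R7=M[100]=26
after AND R6, R7: R6=26&26=26
after ADD R7, 13: R7=26+13=39
after ADD R0, 4: R0=100+4=104
after ADD R4, 1: R4=3+1=4
CMP R4, 6  (cmp 4,6)
JNZ top: taken
after LOAD R6, [R0]: R6=M[104]=-1
after SUB R7, R6: R7=39-(-1)=40
after LOAD R7, [R0]: R7=M[104]=-1
after AND R6, R7: R6=(-1)&(-1)=-1
after ADD R7, 13: R7=(-1)+13=12
after ADD R0, 4: R0=104+4=108
after ADD R4, 1: R4=4+1=5
CMP R4, 6  (cmp 5,6)
JNZ top: taken
after LOAD R6, [R0]: R6=M[108]=1
after SUB R7, R6: R7=12-1=11
after LOAD R7, [R0]: R7=M[108]=1
after AND R6, R7: R6=1&1=1
after ADD R7, 13: R7=1+13=14
after ADD R0, 4: R0=108+4=112
after ADD R4, 1: R4=5+1=6
CMP R4, 6  (cmp 6,6)
JNZ top: not taken
STORE R7, [108] → M[108]=14
halt.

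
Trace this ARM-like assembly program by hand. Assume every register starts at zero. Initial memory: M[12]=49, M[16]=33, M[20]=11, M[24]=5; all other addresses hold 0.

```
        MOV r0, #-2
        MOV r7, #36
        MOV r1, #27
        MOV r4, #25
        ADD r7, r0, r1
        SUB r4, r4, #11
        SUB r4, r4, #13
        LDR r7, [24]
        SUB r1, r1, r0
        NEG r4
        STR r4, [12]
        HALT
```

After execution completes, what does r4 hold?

MOV r0, #-2 → r0=-2
MOV r7, #36 → r7=36
MOV r1, #27 → r1=27
MOV r4, #25 → r4=25
ADD r7, r0, r1 → r7=(-2)+27=25
SUB r4, r4, #11 → r4=25-11=14
SUB r4, r4, #13 → r4=14-13=1
LDR r7, [24] → r7=M[24]=5
SUB r1, r1, r0 → r1=27-(-2)=29
NEG r4 → r4=-(1)=-1
STR r4, [12] → M[12]=-1
halt.

-1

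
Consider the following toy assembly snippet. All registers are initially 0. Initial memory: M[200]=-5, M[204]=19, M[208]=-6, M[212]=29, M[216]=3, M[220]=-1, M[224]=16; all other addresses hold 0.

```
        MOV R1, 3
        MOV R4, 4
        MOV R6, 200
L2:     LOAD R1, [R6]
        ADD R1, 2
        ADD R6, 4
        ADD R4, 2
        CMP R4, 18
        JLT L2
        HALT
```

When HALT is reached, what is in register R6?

MOV R1, 3 → R1=3
MOV R4, 4 → R4=4
MOV R6, 200 → R6=200
LOAD R1, [R6] → R1=M[200]=-5
ADD R1, 2 → R1=(-5)+2=-3
ADD R6, 4 → R6=200+4=204
ADD R4, 2 → R4=4+2=6
CMP R4, 18  (cmp 6,18)
JLT L2: taken
LOAD R1, [R6] → R1=M[204]=19
ADD R1, 2 → R1=19+2=21
ADD R6, 4 → R6=204+4=208
ADD R4, 2 → R4=6+2=8
CMP R4, 18  (cmp 8,18)
JLT L2: taken
LOAD R1, [R6] → R1=M[208]=-6
ADD R1, 2 → R1=(-6)+2=-4
ADD R6, 4 → R6=208+4=212
ADD R4, 2 → R4=8+2=10
CMP R4, 18  (cmp 10,18)
JLT L2: taken
LOAD R1, [R6] → R1=M[212]=29
ADD R1, 2 → R1=29+2=31
ADD R6, 4 → R6=212+4=216
ADD R4, 2 → R4=10+2=12
CMP R4, 18  (cmp 12,18)
JLT L2: taken
LOAD R1, [R6] → R1=M[216]=3
ADD R1, 2 → R1=3+2=5
ADD R6, 4 → R6=216+4=220
ADD R4, 2 → R4=12+2=14
CMP R4, 18  (cmp 14,18)
JLT L2: taken
LOAD R1, [R6] → R1=M[220]=-1
ADD R1, 2 → R1=(-1)+2=1
ADD R6, 4 → R6=220+4=224
ADD R4, 2 → R4=14+2=16
CMP R4, 18  (cmp 16,18)
JLT L2: taken
LOAD R1, [R6] → R1=M[224]=16
ADD R1, 2 → R1=16+2=18
ADD R6, 4 → R6=224+4=228
ADD R4, 2 → R4=16+2=18
CMP R4, 18  (cmp 18,18)
JLT L2: not taken
halt.

228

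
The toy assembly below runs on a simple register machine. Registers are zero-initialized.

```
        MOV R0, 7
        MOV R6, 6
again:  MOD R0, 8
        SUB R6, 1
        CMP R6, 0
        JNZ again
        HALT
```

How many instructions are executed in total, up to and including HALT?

27

R0=7
R6=6
R0=7%8=7
R6=6-1=5
CMP R6, 0  (cmp 5,0)
JNZ again: taken
R0=7%8=7
R6=5-1=4
CMP R6, 0  (cmp 4,0)
JNZ again: taken
R0=7%8=7
R6=4-1=3
CMP R6, 0  (cmp 3,0)
JNZ again: taken
R0=7%8=7
R6=3-1=2
CMP R6, 0  (cmp 2,0)
JNZ again: taken
R0=7%8=7
R6=2-1=1
CMP R6, 0  (cmp 1,0)
JNZ again: taken
R0=7%8=7
R6=1-1=0
CMP R6, 0  (cmp 0,0)
JNZ again: not taken
halt.
Total executed instructions: 27.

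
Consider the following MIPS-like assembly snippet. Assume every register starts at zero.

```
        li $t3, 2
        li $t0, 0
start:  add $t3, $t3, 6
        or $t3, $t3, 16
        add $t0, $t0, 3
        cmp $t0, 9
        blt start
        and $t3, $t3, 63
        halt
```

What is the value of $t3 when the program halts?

52

after li $t3, 2: $t3=2
after li $t0, 0: $t0=0
after add $t3, $t3, 6: $t3=2+6=8
after or $t3, $t3, 16: $t3=8|16=24
after add $t0, $t0, 3: $t0=0+3=3
cmp $t0, 9  (cmp 3,9)
blt start: taken
after add $t3, $t3, 6: $t3=24+6=30
after or $t3, $t3, 16: $t3=30|16=30
after add $t0, $t0, 3: $t0=3+3=6
cmp $t0, 9  (cmp 6,9)
blt start: taken
after add $t3, $t3, 6: $t3=30+6=36
after or $t3, $t3, 16: $t3=36|16=52
after add $t0, $t0, 3: $t0=6+3=9
cmp $t0, 9  (cmp 9,9)
blt start: not taken
after and $t3, $t3, 63: $t3=52&63=52
halt.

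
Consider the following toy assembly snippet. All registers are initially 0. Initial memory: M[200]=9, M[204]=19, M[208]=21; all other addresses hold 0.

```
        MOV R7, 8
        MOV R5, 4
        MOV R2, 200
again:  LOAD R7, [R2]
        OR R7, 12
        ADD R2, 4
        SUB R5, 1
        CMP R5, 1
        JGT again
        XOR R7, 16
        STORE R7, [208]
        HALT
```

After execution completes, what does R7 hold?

MOV R7, 8 → R7=8
MOV R5, 4 → R5=4
MOV R2, 200 → R2=200
LOAD R7, [R2] → R7=M[200]=9
OR R7, 12 → R7=9|12=13
ADD R2, 4 → R2=200+4=204
SUB R5, 1 → R5=4-1=3
CMP R5, 1  (cmp 3,1)
JGT again: taken
LOAD R7, [R2] → R7=M[204]=19
OR R7, 12 → R7=19|12=31
ADD R2, 4 → R2=204+4=208
SUB R5, 1 → R5=3-1=2
CMP R5, 1  (cmp 2,1)
JGT again: taken
LOAD R7, [R2] → R7=M[208]=21
OR R7, 12 → R7=21|12=29
ADD R2, 4 → R2=208+4=212
SUB R5, 1 → R5=2-1=1
CMP R5, 1  (cmp 1,1)
JGT again: not taken
XOR R7, 16 → R7=29^16=13
STORE R7, [208] → M[208]=13
halt.

13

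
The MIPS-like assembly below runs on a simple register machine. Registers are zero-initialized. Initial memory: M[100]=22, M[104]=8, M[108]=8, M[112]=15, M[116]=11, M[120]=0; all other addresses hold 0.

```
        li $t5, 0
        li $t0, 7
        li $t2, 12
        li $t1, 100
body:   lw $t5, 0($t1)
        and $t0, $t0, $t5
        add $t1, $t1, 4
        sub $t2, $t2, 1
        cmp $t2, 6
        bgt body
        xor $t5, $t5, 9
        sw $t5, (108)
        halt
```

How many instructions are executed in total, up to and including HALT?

li $t5, 0 → $t5=0
li $t0, 7 → $t0=7
li $t2, 12 → $t2=12
li $t1, 100 → $t1=100
lw $t5, 0($t1) → $t5=M[100]=22
and $t0, $t0, $t5 → $t0=7&22=6
add $t1, $t1, 4 → $t1=100+4=104
sub $t2, $t2, 1 → $t2=12-1=11
cmp $t2, 6  (cmp 11,6)
bgt body: taken
lw $t5, 0($t1) → $t5=M[104]=8
and $t0, $t0, $t5 → $t0=6&8=0
add $t1, $t1, 4 → $t1=104+4=108
sub $t2, $t2, 1 → $t2=11-1=10
cmp $t2, 6  (cmp 10,6)
bgt body: taken
lw $t5, 0($t1) → $t5=M[108]=8
and $t0, $t0, $t5 → $t0=0&8=0
add $t1, $t1, 4 → $t1=108+4=112
sub $t2, $t2, 1 → $t2=10-1=9
cmp $t2, 6  (cmp 9,6)
bgt body: taken
lw $t5, 0($t1) → $t5=M[112]=15
and $t0, $t0, $t5 → $t0=0&15=0
add $t1, $t1, 4 → $t1=112+4=116
sub $t2, $t2, 1 → $t2=9-1=8
cmp $t2, 6  (cmp 8,6)
bgt body: taken
lw $t5, 0($t1) → $t5=M[116]=11
and $t0, $t0, $t5 → $t0=0&11=0
add $t1, $t1, 4 → $t1=116+4=120
sub $t2, $t2, 1 → $t2=8-1=7
cmp $t2, 6  (cmp 7,6)
bgt body: taken
lw $t5, 0($t1) → $t5=M[120]=0
and $t0, $t0, $t5 → $t0=0&0=0
add $t1, $t1, 4 → $t1=120+4=124
sub $t2, $t2, 1 → $t2=7-1=6
cmp $t2, 6  (cmp 6,6)
bgt body: not taken
xor $t5, $t5, 9 → $t5=0^9=9
sw $t5, (108) → M[108]=9
halt.
Total executed instructions: 43.

43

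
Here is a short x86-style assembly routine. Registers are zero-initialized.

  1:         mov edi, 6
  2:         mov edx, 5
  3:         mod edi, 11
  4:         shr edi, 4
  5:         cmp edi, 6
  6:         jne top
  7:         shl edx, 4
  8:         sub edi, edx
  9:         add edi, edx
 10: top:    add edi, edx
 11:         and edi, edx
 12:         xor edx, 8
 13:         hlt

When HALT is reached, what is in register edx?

13

after mov edi, 6: edi=6
after mov edx, 5: edx=5
after mod edi, 11: edi=6%11=6
after shr edi, 4: edi=6>>4=0
cmp edi, 6  (cmp 0,6)
jne top: taken
after add edi, edx: edi=0+5=5
after and edi, edx: edi=5&5=5
after xor edx, 8: edx=5^8=13
halt.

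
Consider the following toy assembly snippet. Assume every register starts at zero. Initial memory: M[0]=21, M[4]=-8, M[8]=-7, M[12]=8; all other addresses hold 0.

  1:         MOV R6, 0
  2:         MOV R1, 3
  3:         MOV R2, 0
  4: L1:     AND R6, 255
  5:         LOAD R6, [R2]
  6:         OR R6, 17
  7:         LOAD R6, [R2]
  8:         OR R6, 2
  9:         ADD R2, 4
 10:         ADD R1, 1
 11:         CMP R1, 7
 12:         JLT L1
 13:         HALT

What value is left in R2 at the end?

16

after MOV R6, 0: R6=0
after MOV R1, 3: R1=3
after MOV R2, 0: R2=0
after AND R6, 255: R6=0&255=0
after LOAD R6, [R2]: R6=M[0]=21
after OR R6, 17: R6=21|17=21
after LOAD R6, [R2]: R6=M[0]=21
after OR R6, 2: R6=21|2=23
after ADD R2, 4: R2=0+4=4
after ADD R1, 1: R1=3+1=4
CMP R1, 7  (cmp 4,7)
JLT L1: taken
after AND R6, 255: R6=23&255=23
after LOAD R6, [R2]: R6=M[4]=-8
after OR R6, 17: R6=(-8)|17=-7
after LOAD R6, [R2]: R6=M[4]=-8
after OR R6, 2: R6=(-8)|2=-6
after ADD R2, 4: R2=4+4=8
after ADD R1, 1: R1=4+1=5
CMP R1, 7  (cmp 5,7)
JLT L1: taken
after AND R6, 255: R6=(-6)&255=250
after LOAD R6, [R2]: R6=M[8]=-7
after OR R6, 17: R6=(-7)|17=-7
after LOAD R6, [R2]: R6=M[8]=-7
after OR R6, 2: R6=(-7)|2=-5
after ADD R2, 4: R2=8+4=12
after ADD R1, 1: R1=5+1=6
CMP R1, 7  (cmp 6,7)
JLT L1: taken
after AND R6, 255: R6=(-5)&255=251
after LOAD R6, [R2]: R6=M[12]=8
after OR R6, 17: R6=8|17=25
after LOAD R6, [R2]: R6=M[12]=8
after OR R6, 2: R6=8|2=10
after ADD R2, 4: R2=12+4=16
after ADD R1, 1: R1=6+1=7
CMP R1, 7  (cmp 7,7)
JLT L1: not taken
halt.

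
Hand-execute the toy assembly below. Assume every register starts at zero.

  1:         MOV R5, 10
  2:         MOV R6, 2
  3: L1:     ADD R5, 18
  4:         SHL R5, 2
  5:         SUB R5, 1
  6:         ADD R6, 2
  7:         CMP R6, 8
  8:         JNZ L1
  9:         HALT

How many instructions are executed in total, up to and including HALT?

after MOV R5, 10: R5=10
after MOV R6, 2: R6=2
after ADD R5, 18: R5=10+18=28
after SHL R5, 2: R5=28<<2=112
after SUB R5, 1: R5=112-1=111
after ADD R6, 2: R6=2+2=4
CMP R6, 8  (cmp 4,8)
JNZ L1: taken
after ADD R5, 18: R5=111+18=129
after SHL R5, 2: R5=129<<2=516
after SUB R5, 1: R5=516-1=515
after ADD R6, 2: R6=4+2=6
CMP R6, 8  (cmp 6,8)
JNZ L1: taken
after ADD R5, 18: R5=515+18=533
after SHL R5, 2: R5=533<<2=2132
after SUB R5, 1: R5=2132-1=2131
after ADD R6, 2: R6=6+2=8
CMP R6, 8  (cmp 8,8)
JNZ L1: not taken
halt.
Total executed instructions: 21.

21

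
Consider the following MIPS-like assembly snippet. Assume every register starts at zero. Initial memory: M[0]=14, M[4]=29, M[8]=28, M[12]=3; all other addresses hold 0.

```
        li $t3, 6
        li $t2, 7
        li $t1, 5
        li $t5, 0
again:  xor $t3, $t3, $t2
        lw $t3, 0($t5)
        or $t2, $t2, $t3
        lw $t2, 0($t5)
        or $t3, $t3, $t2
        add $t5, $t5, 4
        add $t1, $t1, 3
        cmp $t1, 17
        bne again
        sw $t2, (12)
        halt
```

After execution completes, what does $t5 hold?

16

$t3=6
$t2=7
$t1=5
$t5=0
$t3=6^7=1
$t3=M[0]=14
$t2=7|14=15
$t2=M[0]=14
$t3=14|14=14
$t5=0+4=4
$t1=5+3=8
cmp $t1, 17  (cmp 8,17)
bne again: taken
$t3=14^14=0
$t3=M[4]=29
$t2=14|29=31
$t2=M[4]=29
$t3=29|29=29
$t5=4+4=8
$t1=8+3=11
cmp $t1, 17  (cmp 11,17)
bne again: taken
$t3=29^29=0
$t3=M[8]=28
$t2=29|28=29
$t2=M[8]=28
$t3=28|28=28
$t5=8+4=12
$t1=11+3=14
cmp $t1, 17  (cmp 14,17)
bne again: taken
$t3=28^28=0
$t3=M[12]=3
$t2=28|3=31
$t2=M[12]=3
$t3=3|3=3
$t5=12+4=16
$t1=14+3=17
cmp $t1, 17  (cmp 17,17)
bne again: not taken
sw $t2, (12) → M[12]=3
halt.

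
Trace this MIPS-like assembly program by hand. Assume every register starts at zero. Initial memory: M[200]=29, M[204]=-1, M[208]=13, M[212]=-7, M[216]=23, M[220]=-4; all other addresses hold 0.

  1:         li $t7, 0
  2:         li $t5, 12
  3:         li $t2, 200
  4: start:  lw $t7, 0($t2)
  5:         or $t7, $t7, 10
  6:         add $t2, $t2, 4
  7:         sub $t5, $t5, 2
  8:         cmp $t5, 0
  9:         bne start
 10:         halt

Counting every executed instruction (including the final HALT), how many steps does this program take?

$t7=0
$t5=12
$t2=200
$t7=M[200]=29
$t7=29|10=31
$t2=200+4=204
$t5=12-2=10
cmp $t5, 0  (cmp 10,0)
bne start: taken
$t7=M[204]=-1
$t7=(-1)|10=-1
$t2=204+4=208
$t5=10-2=8
cmp $t5, 0  (cmp 8,0)
bne start: taken
$t7=M[208]=13
$t7=13|10=15
$t2=208+4=212
$t5=8-2=6
cmp $t5, 0  (cmp 6,0)
bne start: taken
$t7=M[212]=-7
$t7=(-7)|10=-5
$t2=212+4=216
$t5=6-2=4
cmp $t5, 0  (cmp 4,0)
bne start: taken
$t7=M[216]=23
$t7=23|10=31
$t2=216+4=220
$t5=4-2=2
cmp $t5, 0  (cmp 2,0)
bne start: taken
$t7=M[220]=-4
$t7=(-4)|10=-2
$t2=220+4=224
$t5=2-2=0
cmp $t5, 0  (cmp 0,0)
bne start: not taken
halt.
Total executed instructions: 40.

40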